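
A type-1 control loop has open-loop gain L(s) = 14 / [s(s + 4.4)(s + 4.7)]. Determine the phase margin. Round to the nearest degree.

Gain crossover: |L(jω)| = 1 at ω ≈ 0.663 rad/sec.
∠L(j0.663) = −90° − arctan(0.663/4.4) − arctan(0.663/4.7) ≈ -106.60°
PM = 180° + (-106.60°) = 73.40°

73°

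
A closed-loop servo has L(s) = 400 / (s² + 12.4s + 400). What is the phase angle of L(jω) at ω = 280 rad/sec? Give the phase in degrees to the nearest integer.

-177°

∠[(j280)² + 12.4(j280) + 400] = ∠[-78000 + j3472] = 177.45°
∠L(j280) = −177.45° = -177.45°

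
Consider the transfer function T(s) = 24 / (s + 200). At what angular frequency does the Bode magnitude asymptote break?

The single real pole at s = −200 gives a corner at ω = 200 rad/s.

200 rad/s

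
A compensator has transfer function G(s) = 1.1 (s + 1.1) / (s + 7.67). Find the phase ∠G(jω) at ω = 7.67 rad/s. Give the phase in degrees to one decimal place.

∠(j7.67 + 1.1) = arctan(7.67/1.1) = 81.84°
∠(j7.67 + 7.67) = arctan(7.67/7.67) = 45.00°
∠G(j7.67) = 81.84° − 45.00° = 36.84°

36.8°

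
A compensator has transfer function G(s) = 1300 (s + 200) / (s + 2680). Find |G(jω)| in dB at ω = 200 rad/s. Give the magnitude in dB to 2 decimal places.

42.72 dB

|j200 + 200| = √(200² + 200²) = 282.8
|j200 + 2680| = √(200² + 2680²) = 2687
|G(j200)| = 1300 × 282.8 / 2687 = 136.82
20 log₁₀(136.82) = 42.723 dB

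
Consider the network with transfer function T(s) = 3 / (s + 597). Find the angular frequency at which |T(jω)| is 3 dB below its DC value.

597 rad/s

For a single-pole low-pass, the −3 dB point is at the pole: ω = 597 rad/s.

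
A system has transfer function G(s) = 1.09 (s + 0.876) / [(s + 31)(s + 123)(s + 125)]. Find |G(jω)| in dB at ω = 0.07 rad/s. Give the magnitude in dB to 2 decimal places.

|j0.07 + 0.876| = √(0.07² + 0.876²) = 0.8788
|j0.07 + 31| = √(0.07² + 31²) = 31
|j0.07 + 123| = √(0.07² + 123²) = 123
|j0.07 + 125| = √(0.07² + 125²) = 125
|G(j0.07)| = 1.09 × 0.8788 / (31 × 123 × 125) = 2.0097e-06
20 log₁₀(2.0097e-06) = -113.937 dB

-113.94 dB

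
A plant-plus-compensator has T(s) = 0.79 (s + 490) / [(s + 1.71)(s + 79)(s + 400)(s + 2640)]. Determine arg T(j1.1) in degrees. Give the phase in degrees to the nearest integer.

∠(j1.1 + 490) = arctan(1.1/490) = 0.13°
∠(j1.1 + 1.71) = arctan(1.1/1.71) = 32.75°
∠(j1.1 + 79) = arctan(1.1/79) = 0.80°
∠(j1.1 + 400) = arctan(1.1/400) = 0.16°
∠(j1.1 + 2640) = arctan(1.1/2640) = 0.02°
∠T(j1.1) = 0.13° − (32.75° + 0.80° + 0.16° + 0.02°) = -33.60°

-34°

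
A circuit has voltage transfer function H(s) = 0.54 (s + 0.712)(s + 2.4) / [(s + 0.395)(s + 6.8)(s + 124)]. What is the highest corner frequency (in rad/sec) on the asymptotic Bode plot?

124 rad/sec

Break frequencies occur at each pole and zero magnitude: 0.395 rad/sec, 0.712 rad/sec, 2.4 rad/sec, 6.8 rad/sec, 124 rad/sec.
The highest is 124 rad/sec.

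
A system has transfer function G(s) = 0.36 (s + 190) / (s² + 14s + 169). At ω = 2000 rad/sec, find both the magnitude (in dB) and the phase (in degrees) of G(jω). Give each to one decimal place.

|j2000 + 190| = √(2000² + 190²) = 2009
|(j2000)² + 14(j2000) + 169| = |-3.9998e+06 + j28000| = 4e+06
|G(j2000)| = 0.36 × 2009 / 4e+06 = 0.00018081
20 log₁₀(0.00018081) = -74.86 dB
∠(j2000 + 190) = arctan(2000/190) = 84.57°
∠[(j2000)² + 14(j2000) + 169] = ∠[-3.9998e+06 + j28000] = 179.60°
∠G(j2000) = 84.57° − 179.60° = -95.03°

|G| = -74.9 dB, ∠G = -95.0°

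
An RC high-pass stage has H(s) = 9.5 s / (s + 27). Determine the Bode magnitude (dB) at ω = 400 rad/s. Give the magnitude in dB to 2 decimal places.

19.53 dB

|j400| = 400
|j400 + 27| = √(400² + 27²) = 400.9
|H(j400)| = 9.5 × 400 / 400.9 = 9.4784
20 log₁₀(9.4784) = 19.535 dB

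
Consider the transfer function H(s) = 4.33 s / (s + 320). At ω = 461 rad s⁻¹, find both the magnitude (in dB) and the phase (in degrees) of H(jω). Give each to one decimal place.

|j461| = 461
|j461 + 320| = √(461² + 320²) = 561.2
|H(j461)| = 4.33 × 461 / 561.2 = 3.557
20 log₁₀(3.557) = 11.02 dB
∠(j461) = 90.00°
∠(j461 + 320) = arctan(461/320) = 55.23°
∠H(j461) = 90.00° − 55.23° = 34.77°

|H| = 11.0 dB, ∠H = 34.8°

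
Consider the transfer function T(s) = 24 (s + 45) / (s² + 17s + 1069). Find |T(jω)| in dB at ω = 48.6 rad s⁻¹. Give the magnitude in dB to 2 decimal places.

|j48.6 + 45| = √(48.6² + 45²) = 66.23
|(j48.6)² + 17(j48.6) + 1069| = |-1293 + j826.2| = 1534
|T(j48.6)| = 24 × 66.23 / 1534 = 1.036
20 log₁₀(1.036) = 0.307 dB

0.31 dB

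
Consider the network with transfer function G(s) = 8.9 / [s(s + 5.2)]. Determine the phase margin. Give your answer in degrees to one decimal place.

Gain crossover: |G(jω)| = 1 at ω ≈ 1.63 rad/sec.
∠G(j1.63) = −90° − arctan(1.63/5.2) ≈ -107.43°
PM = 180° + (-107.43°) = 72.57°

72.6°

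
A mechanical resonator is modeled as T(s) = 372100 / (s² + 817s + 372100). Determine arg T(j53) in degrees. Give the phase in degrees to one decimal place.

-6.7 deg

∠[(j53)² + 817(j53) + 372100] = ∠[3.6929e+05 + j43301] = 6.69°
∠T(j53) = −6.69° = -6.69°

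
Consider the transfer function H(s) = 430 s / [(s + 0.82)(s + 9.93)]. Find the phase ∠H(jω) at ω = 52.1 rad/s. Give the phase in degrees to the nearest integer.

-78°

∠(j52.1) = 90.00°
∠(j52.1 + 0.82) = arctan(52.1/0.82) = 89.10°
∠(j52.1 + 9.93) = arctan(52.1/9.93) = 79.21°
∠H(j52.1) = 90.00° − (89.10° + 79.21°) = -78.31°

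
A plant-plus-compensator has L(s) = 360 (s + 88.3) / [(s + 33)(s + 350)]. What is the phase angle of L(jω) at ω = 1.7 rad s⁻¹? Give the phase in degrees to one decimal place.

∠(j1.7 + 88.3) = arctan(1.7/88.3) = 1.10°
∠(j1.7 + 33) = arctan(1.7/33) = 2.95°
∠(j1.7 + 350) = arctan(1.7/350) = 0.28°
∠L(j1.7) = 1.10° − (2.95° + 0.28°) = -2.12°

-2.1°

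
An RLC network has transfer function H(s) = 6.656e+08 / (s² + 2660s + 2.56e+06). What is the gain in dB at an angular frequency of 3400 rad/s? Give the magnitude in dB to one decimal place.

|(j3400)² + 2660(j3400) + 2.56e+06| = |-9e+06 + j9.044e+06| = 1.276e+07
|H(j3400)| = 6.656e+08 / 1.276e+07 = 52.167
20 log₁₀(52.167) = 34.35 dB

34.3 dB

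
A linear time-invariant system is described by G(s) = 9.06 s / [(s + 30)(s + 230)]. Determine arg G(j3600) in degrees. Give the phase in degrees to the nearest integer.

-86 deg

∠(j3600) = 90.00°
∠(j3600 + 30) = arctan(3600/30) = 89.52°
∠(j3600 + 230) = arctan(3600/230) = 86.34°
∠G(j3600) = 90.00° − (89.52° + 86.34°) = -85.87°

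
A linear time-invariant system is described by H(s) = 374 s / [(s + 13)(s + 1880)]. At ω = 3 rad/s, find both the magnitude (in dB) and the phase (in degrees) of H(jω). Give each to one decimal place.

|j3| = 3
|j3 + 13| = √(3² + 13²) = 13.34
|j3 + 1880| = √(3² + 1880²) = 1880
|H(j3)| = 374 × 3 / (13.34 × 1880) = 0.044733
20 log₁₀(0.044733) = -26.99 dB
∠(j3) = 90.00°
∠(j3 + 13) = arctan(3/13) = 12.99°
∠(j3 + 1880) = arctan(3/1880) = 0.09°
∠H(j3) = 90.00° − (12.99° + 0.09°) = 76.91°

|H| = -27.0 dB, ∠H = 76.9°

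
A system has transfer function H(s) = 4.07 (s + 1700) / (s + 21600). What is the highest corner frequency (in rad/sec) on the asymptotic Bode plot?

21600 rad/sec

Break frequencies occur at each pole and zero magnitude: 1700 rad/sec, 21600 rad/sec.
The highest is 21600 rad/sec.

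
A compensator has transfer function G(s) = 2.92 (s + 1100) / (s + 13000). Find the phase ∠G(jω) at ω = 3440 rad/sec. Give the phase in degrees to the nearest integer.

57°

∠(j3440 + 1100) = arctan(3440/1100) = 72.27°
∠(j3440 + 13000) = arctan(3440/13000) = 14.82°
∠G(j3440) = 72.27° − 14.82° = 57.45°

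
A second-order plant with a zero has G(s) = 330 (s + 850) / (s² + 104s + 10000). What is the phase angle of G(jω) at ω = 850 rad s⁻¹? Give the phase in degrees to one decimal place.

∠(j850 + 850) = arctan(850/850) = 45.00°
∠[(j850)² + 104(j850) + 10000] = ∠[-7.125e+05 + j88400] = 172.93°
∠G(j850) = 45.00° − 172.93° = -127.93°

-127.9°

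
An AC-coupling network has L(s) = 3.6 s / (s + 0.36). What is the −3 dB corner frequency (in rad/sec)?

0.36 rad/sec

For a single-pole high-pass, the −3 dB point is at the pole: ω = 0.36 rad/sec.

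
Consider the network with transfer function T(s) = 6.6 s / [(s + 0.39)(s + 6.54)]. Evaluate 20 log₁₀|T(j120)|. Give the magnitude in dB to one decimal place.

-25.2 dB

|j120| = 120
|j120 + 0.39| = √(120² + 0.39²) = 120
|j120 + 6.54| = √(120² + 6.54²) = 120.2
|T(j120)| = 6.6 × 120 / (120 × 120.2) = 0.054918
20 log₁₀(0.054918) = -25.21 dB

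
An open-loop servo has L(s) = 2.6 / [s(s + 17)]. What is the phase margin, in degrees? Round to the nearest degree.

Gain crossover: |L(jω)| = 1 at ω ≈ 0.153 rad/sec.
∠L(j0.153) = −90° − arctan(0.153/17) ≈ -90.52°
PM = 180° + (-90.52°) = 89.48°

89 deg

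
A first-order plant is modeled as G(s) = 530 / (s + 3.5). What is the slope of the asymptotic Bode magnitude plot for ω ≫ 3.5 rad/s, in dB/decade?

With 0 zeros and 1 pole, the high-frequency asymptotic slope is 20 × (0 − 1) = -20 dB/decade.

-20 dB/decade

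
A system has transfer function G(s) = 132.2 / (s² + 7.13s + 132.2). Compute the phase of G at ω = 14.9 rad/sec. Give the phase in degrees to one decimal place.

-130.2°

∠[(j14.9)² + 7.13(j14.9) + 132.2] = ∠[-89.81 + j106.24] = 130.21°
∠G(j14.9) = −130.21° = -130.21°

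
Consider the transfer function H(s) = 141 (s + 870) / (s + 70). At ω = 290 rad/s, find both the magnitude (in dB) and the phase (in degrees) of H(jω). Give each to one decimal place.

|j290 + 870| = √(290² + 870²) = 917.1
|j290 + 70| = √(290² + 70²) = 298.3
|H(j290)| = 141 × 917.1 / 298.3 = 433.43
20 log₁₀(433.43) = 52.74 dB
∠(j290 + 870) = arctan(290/870) = 18.43°
∠(j290 + 70) = arctan(290/70) = 76.43°
∠H(j290) = 18.43° − 76.43° = -57.99°

|H| = 52.7 dB, ∠H = -58.0 deg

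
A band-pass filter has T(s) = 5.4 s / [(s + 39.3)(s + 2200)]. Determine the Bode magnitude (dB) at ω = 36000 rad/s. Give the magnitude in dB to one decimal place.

-76.5 dB

|j36000| = 3.6e+04
|j36000 + 39.3| = √(36000² + 39.3²) = 3.6e+04
|j36000 + 2200| = √(36000² + 2200²) = 3.607e+04
|T(j36000)| = 5.4 × 3.6e+04 / (3.6e+04 × 3.607e+04) = 0.00014972
20 log₁₀(0.00014972) = -76.49 dB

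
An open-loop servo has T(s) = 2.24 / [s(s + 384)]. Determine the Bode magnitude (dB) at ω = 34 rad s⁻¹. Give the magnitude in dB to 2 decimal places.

|j34 + 384| = √(34² + 384²) = 385.5
|j34| = 34
|T(j34)| = 2.24 / (385.5 × 34) = 0.0001709
20 log₁₀(0.0001709) = -75.345 dB

-75.35 dB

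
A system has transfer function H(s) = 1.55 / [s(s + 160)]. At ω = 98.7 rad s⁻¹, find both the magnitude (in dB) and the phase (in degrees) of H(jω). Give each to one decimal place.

|H| = -81.6 dB, ∠H = -121.7°

|j98.7 + 160| = √(98.7² + 160²) = 188
|j98.7| = 98.7
|H(j98.7)| = 1.55 / (188 × 98.7) = 8.3535e-05
20 log₁₀(8.3535e-05) = -81.56 dB
∠(j98.7 + 160) = arctan(98.7/160) = 31.67°
∠(j98.7) = 90.00°
∠H(j98.7) = − (31.67° + 90.00°) = -121.67°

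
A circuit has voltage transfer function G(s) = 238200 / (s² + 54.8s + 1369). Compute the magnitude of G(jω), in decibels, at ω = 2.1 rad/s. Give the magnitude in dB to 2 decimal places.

|(j2.1)² + 54.8(j2.1) + 1369| = |1364.6 + j115.08| = 1369
|G(j2.1)| = 238200 / 1369 = 173.94
20 log₁₀(173.94) = 44.808 dB

44.81 dB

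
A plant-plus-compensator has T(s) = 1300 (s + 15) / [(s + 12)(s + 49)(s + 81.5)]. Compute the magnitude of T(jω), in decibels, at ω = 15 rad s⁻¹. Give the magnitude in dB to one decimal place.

|j15 + 15| = √(15² + 15²) = 21.21
|j15 + 12| = √(15² + 12²) = 19.21
|j15 + 49| = √(15² + 49²) = 51.24
|j15 + 81.5| = √(15² + 81.5²) = 82.87
|T(j15)| = 1300 × 21.21 / (19.21 × 51.24 × 82.87) = 0.33806
20 log₁₀(0.33806) = -9.42 dB

-9.4 dB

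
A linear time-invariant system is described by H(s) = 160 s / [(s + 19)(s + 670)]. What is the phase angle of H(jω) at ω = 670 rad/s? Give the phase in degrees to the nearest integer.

-43°

∠(j670) = 90.00°
∠(j670 + 19) = arctan(670/19) = 88.38°
∠(j670 + 670) = arctan(670/670) = 45.00°
∠H(j670) = 90.00° − (88.38° + 45.00°) = -43.38°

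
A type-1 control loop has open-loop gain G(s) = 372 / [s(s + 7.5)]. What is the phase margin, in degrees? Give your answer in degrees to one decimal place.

Gain crossover: |G(jω)| = 1 at ω ≈ 18.6 rad/s.
∠G(j18.6) = −90° − arctan(18.6/7.5) ≈ -158.01°
PM = 180° + (-158.01°) = 21.99°

22.0°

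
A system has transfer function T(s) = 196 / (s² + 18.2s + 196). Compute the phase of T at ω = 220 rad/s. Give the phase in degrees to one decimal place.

-175.3°

∠[(j220)² + 18.2(j220) + 196] = ∠[-48204 + j4004] = 175.25°
∠T(j220) = −175.25° = -175.25°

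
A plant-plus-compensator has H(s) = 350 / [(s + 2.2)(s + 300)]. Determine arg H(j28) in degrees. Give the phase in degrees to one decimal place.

∠(j28 + 2.2) = arctan(28/2.2) = 85.51°
∠(j28 + 300) = arctan(28/300) = 5.33°
∠H(j28) = − (85.51° + 5.33°) = -90.84°

-90.8°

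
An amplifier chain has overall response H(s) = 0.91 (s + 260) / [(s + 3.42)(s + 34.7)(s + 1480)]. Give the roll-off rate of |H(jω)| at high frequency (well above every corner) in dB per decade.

With 1 zero and 3 poles, the high-frequency asymptotic slope is 20 × (1 − 3) = -40 dB/decade.

-40 dB/decade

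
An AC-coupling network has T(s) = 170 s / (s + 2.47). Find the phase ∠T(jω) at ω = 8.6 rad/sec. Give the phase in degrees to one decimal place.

16.0 deg

∠(j8.6) = 90.00°
∠(j8.6 + 2.47) = arctan(8.6/2.47) = 73.98°
∠T(j8.6) = 90.00° − 73.98° = 16.02°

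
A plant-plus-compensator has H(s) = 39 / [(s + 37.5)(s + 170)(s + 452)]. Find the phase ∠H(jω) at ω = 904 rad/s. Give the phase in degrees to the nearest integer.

∠(j904 + 37.5) = arctan(904/37.5) = 87.62°
∠(j904 + 170) = arctan(904/170) = 79.35°
∠(j904 + 452) = arctan(904/452) = 63.43°
∠H(j904) = − (87.62° + 79.35° + 63.43°) = -230.41°

-230°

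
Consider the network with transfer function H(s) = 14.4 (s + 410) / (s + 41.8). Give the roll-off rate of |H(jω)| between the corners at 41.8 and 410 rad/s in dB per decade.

In this band the factors already past their corner are: pole at 41.8; net slope = -20 dB/decade.

-20 dB/decade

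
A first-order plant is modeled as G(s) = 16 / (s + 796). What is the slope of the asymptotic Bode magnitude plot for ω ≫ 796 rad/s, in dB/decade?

-20 dB/decade

With 0 zeros and 1 pole, the high-frequency asymptotic slope is 20 × (0 − 1) = -20 dB/decade.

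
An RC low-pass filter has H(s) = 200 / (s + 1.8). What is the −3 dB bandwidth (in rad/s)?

For a single-pole low-pass, the −3 dB point is at the pole: ω = 1.8 rad/s.

1.8 rad/s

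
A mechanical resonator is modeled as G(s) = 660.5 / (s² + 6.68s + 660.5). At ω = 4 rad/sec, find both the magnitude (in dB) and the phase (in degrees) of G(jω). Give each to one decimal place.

|G| = 0.2 dB, ∠G = -2.4°

|(j4)² + 6.68(j4) + 660.5| = |644.5 + j26.72| = 645.1
|G(j4)| = 660.5 / 645.1 = 1.0239
20 log₁₀(1.0239) = 0.21 dB
∠[(j4)² + 6.68(j4) + 660.5] = ∠[644.5 + j26.72] = 2.37°
∠G(j4) = −2.37° = -2.37°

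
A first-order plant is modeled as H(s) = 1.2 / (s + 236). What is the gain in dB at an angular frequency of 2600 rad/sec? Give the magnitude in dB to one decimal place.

-66.8 dB

|j2600 + 236| = √(2600² + 236²) = 2611
|H(j2600)| = 1.2 / 2611 = 0.00045965
20 log₁₀(0.00045965) = -66.75 dB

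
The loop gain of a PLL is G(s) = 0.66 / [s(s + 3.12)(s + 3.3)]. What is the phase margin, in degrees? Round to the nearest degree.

88 deg

Gain crossover: |G(jω)| = 1 at ω ≈ 0.0641 rad/s.
∠G(j0.0641) = −90° − arctan(0.0641/3.12) − arctan(0.0641/3.3) ≈ -92.29°
PM = 180° + (-92.29°) = 87.71°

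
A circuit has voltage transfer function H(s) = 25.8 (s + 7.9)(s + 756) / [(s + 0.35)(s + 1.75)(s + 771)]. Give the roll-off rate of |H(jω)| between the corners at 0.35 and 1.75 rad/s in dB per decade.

-20 dB/decade

In this band the factors already past their corner are: pole at 0.35; net slope = -20 dB/decade.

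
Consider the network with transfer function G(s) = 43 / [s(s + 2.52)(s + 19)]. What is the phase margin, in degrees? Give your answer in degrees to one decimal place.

68.8°

Gain crossover: |G(jω)| = 1 at ω ≈ 0.85 rad/sec.
∠G(j0.85) = −90° − arctan(0.85/2.52) − arctan(0.85/19) ≈ -111.20°
PM = 180° + (-111.20°) = 68.80°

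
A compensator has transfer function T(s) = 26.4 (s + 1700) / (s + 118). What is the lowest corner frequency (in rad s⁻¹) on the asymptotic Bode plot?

118 rad s⁻¹

Break frequencies occur at each pole and zero magnitude: 118 rad s⁻¹, 1700 rad s⁻¹.
The lowest is 118 rad s⁻¹.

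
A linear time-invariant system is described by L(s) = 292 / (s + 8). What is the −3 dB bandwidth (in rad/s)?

For a single-pole low-pass, the −3 dB point is at the pole: ω = 8 rad/s.

8 rad/s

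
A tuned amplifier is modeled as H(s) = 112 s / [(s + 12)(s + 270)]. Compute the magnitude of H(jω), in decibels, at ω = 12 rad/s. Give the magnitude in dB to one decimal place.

-10.7 dB

|j12| = 12
|j12 + 12| = √(12² + 12²) = 16.97
|j12 + 270| = √(12² + 270²) = 270.3
|H(j12)| = 112 × 12 / (16.97 × 270.3) = 0.29303
20 log₁₀(0.29303) = -10.66 dB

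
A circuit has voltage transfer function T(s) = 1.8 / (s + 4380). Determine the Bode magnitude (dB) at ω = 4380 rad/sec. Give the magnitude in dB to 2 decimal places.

|j4380 + 4380| = √(4380² + 4380²) = 6194
|T(j4380)| = 1.8 / 6194 = 0.00029059
20 log₁₀(0.00029059) = -70.734 dB

-70.73 dB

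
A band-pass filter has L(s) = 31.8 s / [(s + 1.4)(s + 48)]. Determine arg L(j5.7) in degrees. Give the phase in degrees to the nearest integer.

7 deg

∠(j5.7) = 90.00°
∠(j5.7 + 1.4) = arctan(5.7/1.4) = 76.20°
∠(j5.7 + 48) = arctan(5.7/48) = 6.77°
∠L(j5.7) = 90.00° − (76.20° + 6.77°) = 7.03°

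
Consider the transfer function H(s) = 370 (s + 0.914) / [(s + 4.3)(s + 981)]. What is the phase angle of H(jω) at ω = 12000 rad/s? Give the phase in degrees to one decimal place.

∠(j12000 + 0.914) = arctan(12000/0.914) = 90.00°
∠(j12000 + 4.3) = arctan(12000/4.3) = 89.98°
∠(j12000 + 981) = arctan(12000/981) = 85.33°
∠H(j12000) = 90.00° − (89.98° + 85.33°) = -85.31°

-85.3°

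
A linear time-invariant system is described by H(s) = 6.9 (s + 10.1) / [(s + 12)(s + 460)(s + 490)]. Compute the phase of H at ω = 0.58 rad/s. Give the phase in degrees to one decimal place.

∠(j0.58 + 10.1) = arctan(0.58/10.1) = 3.29°
∠(j0.58 + 12) = arctan(0.58/12) = 2.77°
∠(j0.58 + 460) = arctan(0.58/460) = 0.07°
∠(j0.58 + 490) = arctan(0.58/490) = 0.07°
∠H(j0.58) = 3.29° − (2.77° + 0.07° + 0.07°) = 0.38°

0.4°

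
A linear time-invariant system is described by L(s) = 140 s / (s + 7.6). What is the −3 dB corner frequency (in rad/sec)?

7.6 rad/sec

For a single-pole high-pass, the −3 dB point is at the pole: ω = 7.6 rad/sec.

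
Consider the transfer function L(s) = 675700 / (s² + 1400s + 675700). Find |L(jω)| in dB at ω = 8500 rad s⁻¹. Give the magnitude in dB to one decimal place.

|(j8500)² + 1400(j8500) + 675700| = |-7.1574e+07 + j1.19e+07| = 7.256e+07
|L(j8500)| = 675700 / 7.256e+07 = 0.0093127
20 log₁₀(0.0093127) = -40.62 dB

-40.6 dB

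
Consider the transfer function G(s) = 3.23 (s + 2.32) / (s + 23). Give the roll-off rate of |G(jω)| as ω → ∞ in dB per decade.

With 1 zero and 1 pole, the high-frequency asymptotic slope is 20 × (1 − 1) = 0 dB/decade.

0 dB/decade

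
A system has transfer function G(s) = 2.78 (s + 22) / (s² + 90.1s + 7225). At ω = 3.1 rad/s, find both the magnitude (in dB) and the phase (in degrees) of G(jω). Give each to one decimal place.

|j3.1 + 22| = √(3.1² + 22²) = 22.22
|(j3.1)² + 90.1(j3.1) + 7225| = |7215.4 + j279.31| = 7221
|G(j3.1)| = 2.78 × 22.22 / 7221 = 0.0085537
20 log₁₀(0.0085537) = -41.36 dB
∠(j3.1 + 22) = arctan(3.1/22) = 8.02°
∠[(j3.1)² + 90.1(j3.1) + 7225] = ∠[7215.4 + j279.31] = 2.22°
∠G(j3.1) = 8.02° − 2.22° = 5.80°

|G| = -41.4 dB, ∠G = 5.8 deg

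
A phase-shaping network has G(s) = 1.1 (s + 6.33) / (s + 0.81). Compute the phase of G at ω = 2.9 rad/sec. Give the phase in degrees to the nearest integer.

-50 deg

∠(j2.9 + 6.33) = arctan(2.9/6.33) = 24.61°
∠(j2.9 + 0.81) = arctan(2.9/0.81) = 74.39°
∠G(j2.9) = 24.61° − 74.39° = -49.78°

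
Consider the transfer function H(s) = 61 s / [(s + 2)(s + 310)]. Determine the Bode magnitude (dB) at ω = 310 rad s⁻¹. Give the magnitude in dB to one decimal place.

-17.1 dB

|j310| = 310
|j310 + 2| = √(310² + 2²) = 310
|j310 + 310| = √(310² + 310²) = 438.4
|H(j310)| = 61 × 310 / (310 × 438.4) = 0.13914
20 log₁₀(0.13914) = -17.13 dB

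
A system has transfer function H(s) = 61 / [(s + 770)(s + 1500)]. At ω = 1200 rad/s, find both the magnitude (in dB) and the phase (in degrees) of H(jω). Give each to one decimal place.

|j1200 + 770| = √(1200² + 770²) = 1426
|j1200 + 1500| = √(1200² + 1500²) = 1921
|H(j1200)| = 61 / (1426 × 1921) = 2.2272e-05
20 log₁₀(2.2272e-05) = -93.04 dB
∠(j1200 + 770) = arctan(1200/770) = 57.31°
∠(j1200 + 1500) = arctan(1200/1500) = 38.66°
∠H(j1200) = − (57.31° + 38.66°) = -95.97°

|H| = -93.0 dB, ∠H = -96.0°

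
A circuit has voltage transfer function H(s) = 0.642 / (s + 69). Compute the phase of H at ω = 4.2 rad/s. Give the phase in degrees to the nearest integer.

∠(j4.2 + 69) = arctan(4.2/69) = 3.48°
∠H(j4.2) = −3.48° = -3.48°

-3°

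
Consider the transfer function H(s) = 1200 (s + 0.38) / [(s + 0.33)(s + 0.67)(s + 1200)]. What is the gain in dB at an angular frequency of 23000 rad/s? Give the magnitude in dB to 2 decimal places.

|j23000 + 0.38| = √(23000² + 0.38²) = 2.3e+04
|j23000 + 0.33| = √(23000² + 0.33²) = 2.3e+04
|j23000 + 0.67| = √(23000² + 0.67²) = 2.3e+04
|j23000 + 1200| = √(23000² + 1200²) = 2.303e+04
|H(j23000)| = 1200 × 2.3e+04 / (2.3e+04 × 2.3e+04 × 2.303e+04) = 2.2653e-06
20 log₁₀(2.2653e-06) = -112.897 dB

-112.90 dB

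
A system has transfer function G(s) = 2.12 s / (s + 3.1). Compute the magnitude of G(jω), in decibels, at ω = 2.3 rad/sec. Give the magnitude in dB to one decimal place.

2.0 dB

|j2.3| = 2.3
|j2.3 + 3.1| = √(2.3² + 3.1²) = 3.86
|G(j2.3)| = 2.12 × 2.3 / 3.86 = 1.2632
20 log₁₀(1.2632) = 2.03 dB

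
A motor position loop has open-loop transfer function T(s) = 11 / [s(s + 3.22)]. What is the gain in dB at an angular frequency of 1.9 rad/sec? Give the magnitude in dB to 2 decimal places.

|j1.9 + 3.22| = √(1.9² + 3.22²) = 3.739
|j1.9| = 1.9
|T(j1.9)| = 11 / (3.739 × 1.9) = 1.5485
20 log₁₀(1.5485) = 3.798 dB

3.80 dB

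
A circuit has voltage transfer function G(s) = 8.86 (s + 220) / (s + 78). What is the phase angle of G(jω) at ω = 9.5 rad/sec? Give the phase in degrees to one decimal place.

∠(j9.5 + 220) = arctan(9.5/220) = 2.47°
∠(j9.5 + 78) = arctan(9.5/78) = 6.94°
∠G(j9.5) = 2.47° − 6.94° = -4.47°

-4.5°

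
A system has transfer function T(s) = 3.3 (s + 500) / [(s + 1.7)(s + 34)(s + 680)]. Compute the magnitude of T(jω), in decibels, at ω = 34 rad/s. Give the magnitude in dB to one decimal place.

-56.6 dB

|j34 + 500| = √(34² + 500²) = 501.2
|j34 + 1.7| = √(34² + 1.7²) = 34.04
|j34 + 34| = √(34² + 34²) = 48.08
|j34 + 680| = √(34² + 680²) = 680.8
|T(j34)| = 3.3 × 501.2 / (34.04 × 48.08 × 680.8) = 0.001484
20 log₁₀(0.001484) = -56.57 dB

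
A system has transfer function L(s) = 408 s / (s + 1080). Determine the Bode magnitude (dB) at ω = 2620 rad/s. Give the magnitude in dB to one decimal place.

|j2620| = 2620
|j2620 + 1080| = √(2620² + 1080²) = 2834
|L(j2620)| = 408 × 2620 / 2834 = 377.21
20 log₁₀(377.21) = 51.53 dB

51.5 dB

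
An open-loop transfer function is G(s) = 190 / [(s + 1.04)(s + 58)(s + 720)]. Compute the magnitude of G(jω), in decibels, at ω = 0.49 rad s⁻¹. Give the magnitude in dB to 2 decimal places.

-48.05 dB

|j0.49 + 1.04| = √(0.49² + 1.04²) = 1.15
|j0.49 + 58| = √(0.49² + 58²) = 58
|j0.49 + 720| = √(0.49² + 720²) = 720
|G(j0.49)| = 190 / (1.15 × 58 × 720) = 0.0039574
20 log₁₀(0.0039574) = -48.052 dB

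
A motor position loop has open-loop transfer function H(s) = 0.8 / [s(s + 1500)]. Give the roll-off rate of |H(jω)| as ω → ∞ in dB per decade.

With 0 zeros and 2 poles, the high-frequency asymptotic slope is 20 × (0 − 2) = -40 dB/decade.

-40 dB/decade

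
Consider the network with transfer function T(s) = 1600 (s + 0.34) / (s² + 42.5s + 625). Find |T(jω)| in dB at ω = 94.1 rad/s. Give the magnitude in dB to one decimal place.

24.3 dB

|j94.1 + 0.34| = √(94.1² + 0.34²) = 94.1
|(j94.1)² + 42.5(j94.1) + 625| = |-8229.8 + j3999.2| = 9150
|T(j94.1)| = 1600 × 94.1 / 9150 = 16.455
20 log₁₀(16.455) = 24.33 dB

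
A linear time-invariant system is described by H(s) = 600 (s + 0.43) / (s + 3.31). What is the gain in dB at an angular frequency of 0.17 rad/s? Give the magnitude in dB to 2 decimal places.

|j0.17 + 0.43| = √(0.17² + 0.43²) = 0.4624
|j0.17 + 3.31| = √(0.17² + 3.31²) = 3.314
|H(j0.17)| = 600 × 0.4624 / 3.314 = 83.706
20 log₁₀(83.706) = 38.455 dB

38.46 dB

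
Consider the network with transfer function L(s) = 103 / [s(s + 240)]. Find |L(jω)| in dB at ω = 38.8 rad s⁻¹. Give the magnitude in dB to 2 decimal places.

-39.24 dB

|j38.8 + 240| = √(38.8² + 240²) = 243.1
|j38.8| = 38.8
|L(j38.8)| = 103 / (243.1 × 38.8) = 0.010919
20 log₁₀(0.010919) = -39.236 dB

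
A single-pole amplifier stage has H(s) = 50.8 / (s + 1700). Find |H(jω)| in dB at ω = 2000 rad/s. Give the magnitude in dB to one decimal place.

-34.3 dB

|j2000 + 1700| = √(2000² + 1700²) = 2625
|H(j2000)| = 50.8 / 2625 = 0.019353
20 log₁₀(0.019353) = -34.26 dB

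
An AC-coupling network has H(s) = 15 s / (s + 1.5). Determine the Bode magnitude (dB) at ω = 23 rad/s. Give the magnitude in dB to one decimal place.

|j23| = 23
|j23 + 1.5| = √(23² + 1.5²) = 23.05
|H(j23)| = 15 × 23 / 23.05 = 14.968
20 log₁₀(14.968) = 23.50 dB

23.5 dB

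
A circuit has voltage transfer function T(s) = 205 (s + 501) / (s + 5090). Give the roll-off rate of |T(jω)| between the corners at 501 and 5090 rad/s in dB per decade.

In this band the factors already past their corner are: zero at 501; net slope = 20 dB/decade.

20 dB/decade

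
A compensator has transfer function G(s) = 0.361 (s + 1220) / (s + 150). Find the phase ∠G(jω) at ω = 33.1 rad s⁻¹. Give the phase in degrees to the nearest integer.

∠(j33.1 + 1220) = arctan(33.1/1220) = 1.55°
∠(j33.1 + 150) = arctan(33.1/150) = 12.44°
∠G(j33.1) = 1.55° − 12.44° = -10.89°

-11 deg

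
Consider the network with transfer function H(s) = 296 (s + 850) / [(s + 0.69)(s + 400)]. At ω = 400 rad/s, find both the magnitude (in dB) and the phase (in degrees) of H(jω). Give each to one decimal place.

|H| = 1.8 dB, ∠H = -109.7°

|j400 + 850| = √(400² + 850²) = 939.4
|j400 + 0.69| = √(400² + 0.69²) = 400
|j400 + 400| = √(400² + 400²) = 565.7
|H(j400)| = 296 × 939.4 / (400 × 565.7) = 1.2289
20 log₁₀(1.2289) = 1.79 dB
∠(j400 + 850) = arctan(400/850) = 25.20°
∠(j400 + 0.69) = arctan(400/0.69) = 89.90°
∠(j400 + 400) = arctan(400/400) = 45.00°
∠H(j400) = 25.20° − (89.90° + 45.00°) = -109.70°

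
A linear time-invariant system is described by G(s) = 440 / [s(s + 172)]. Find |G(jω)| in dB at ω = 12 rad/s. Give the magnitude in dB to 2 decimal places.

-13.45 dB

|j12 + 172| = √(12² + 172²) = 172.4
|j12| = 12
|G(j12)| = 440 / (172.4 × 12) = 0.21266
20 log₁₀(0.21266) = -13.446 dB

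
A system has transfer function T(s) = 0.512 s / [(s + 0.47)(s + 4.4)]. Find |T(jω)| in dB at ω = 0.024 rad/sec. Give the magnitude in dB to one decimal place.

|j0.024| = 0.024
|j0.024 + 0.47| = √(0.024² + 0.47²) = 0.4706
|j0.024 + 4.4| = √(0.024² + 4.4²) = 4.4
|T(j0.024)| = 0.512 × 0.024 / (0.4706 × 4.4) = 0.0059342
20 log₁₀(0.0059342) = -44.53 dB

-44.5 dB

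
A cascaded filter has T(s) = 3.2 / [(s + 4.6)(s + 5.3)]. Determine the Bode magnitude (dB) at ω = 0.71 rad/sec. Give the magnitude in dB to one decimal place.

-17.8 dB

|j0.71 + 4.6| = √(0.71² + 4.6²) = 4.654
|j0.71 + 5.3| = √(0.71² + 5.3²) = 5.347
|T(j0.71)| = 3.2 / (4.654 × 5.347) = 0.12857
20 log₁₀(0.12857) = -17.82 dB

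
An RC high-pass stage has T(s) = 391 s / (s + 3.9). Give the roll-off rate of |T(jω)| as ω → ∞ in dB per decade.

0 dB/decade

With 1 zero and 1 pole, the high-frequency asymptotic slope is 20 × (1 − 1) = 0 dB/decade.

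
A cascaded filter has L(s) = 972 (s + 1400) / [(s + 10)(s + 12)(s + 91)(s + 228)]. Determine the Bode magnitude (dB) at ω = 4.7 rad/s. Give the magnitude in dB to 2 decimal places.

-6.75 dB

|j4.7 + 1400| = √(4.7² + 1400²) = 1400
|j4.7 + 10| = √(4.7² + 10²) = 11.05
|j4.7 + 12| = √(4.7² + 12²) = 12.89
|j4.7 + 91| = √(4.7² + 91²) = 91.12
|j4.7 + 228| = √(4.7² + 228²) = 228
|L(j4.7)| = 972 × 1400 / (11.05 × 12.89 × 91.12 × 228) = 0.45987
20 log₁₀(0.45987) = -6.747 dB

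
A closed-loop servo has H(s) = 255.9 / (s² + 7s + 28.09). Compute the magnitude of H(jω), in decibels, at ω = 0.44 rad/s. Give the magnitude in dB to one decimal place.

|(j0.44)² + 7(j0.44) + 28.09| = |27.896 + j3.08| = 28.07
|H(j0.44)| = 255.9 / 28.07 = 9.1178
20 log₁₀(9.1178) = 19.20 dB

19.2 dB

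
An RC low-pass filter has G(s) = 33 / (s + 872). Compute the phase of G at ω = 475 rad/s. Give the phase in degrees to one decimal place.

∠(j475 + 872) = arctan(475/872) = 28.58°
∠G(j475) = −28.58° = -28.58°

-28.6°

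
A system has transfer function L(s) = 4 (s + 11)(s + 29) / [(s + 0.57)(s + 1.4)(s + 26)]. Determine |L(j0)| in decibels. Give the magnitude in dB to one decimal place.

L(0) = 4 × 11 × 29 / (0.57 × 1.4 × 26) = 61.5
20 log₁₀(61.5) = 35.78 dB

35.8 dB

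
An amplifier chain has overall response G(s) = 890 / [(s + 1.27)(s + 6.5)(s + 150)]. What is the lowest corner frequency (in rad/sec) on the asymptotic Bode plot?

Break frequencies occur at each pole and zero magnitude: 1.27 rad/sec, 6.5 rad/sec, 150 rad/sec.
The lowest is 1.27 rad/sec.

1.27 rad/sec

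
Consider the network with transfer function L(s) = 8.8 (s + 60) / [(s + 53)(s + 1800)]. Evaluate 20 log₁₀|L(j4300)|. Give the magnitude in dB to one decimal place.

|j4300 + 60| = √(4300² + 60²) = 4300
|j4300 + 53| = √(4300² + 53²) = 4300
|j4300 + 1800| = √(4300² + 1800²) = 4662
|L(j4300)| = 8.8 × 4300 / (4300 × 4662) = 0.0018878
20 log₁₀(0.0018878) = -54.48 dB

-54.5 dB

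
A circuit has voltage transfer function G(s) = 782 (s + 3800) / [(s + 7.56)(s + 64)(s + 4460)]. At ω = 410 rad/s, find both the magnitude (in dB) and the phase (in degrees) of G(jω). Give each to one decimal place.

|j410 + 3800| = √(410² + 3800²) = 3822
|j410 + 7.56| = √(410² + 7.56²) = 410.1
|j410 + 64| = √(410² + 64²) = 415
|j410 + 4460| = √(410² + 4460²) = 4479
|G(j410)| = 782 × 3822 / (410.1 × 415 × 4479) = 0.0039217
20 log₁₀(0.0039217) = -48.13 dB
∠(j410 + 3800) = arctan(410/3800) = 6.16°
∠(j410 + 7.56) = arctan(410/7.56) = 88.94°
∠(j410 + 64) = arctan(410/64) = 81.13°
∠(j410 + 4460) = arctan(410/4460) = 5.25°
∠G(j410) = 6.16° − (88.94° + 81.13° + 5.25°) = -169.17°

|G| = -48.1 dB, ∠G = -169.2 deg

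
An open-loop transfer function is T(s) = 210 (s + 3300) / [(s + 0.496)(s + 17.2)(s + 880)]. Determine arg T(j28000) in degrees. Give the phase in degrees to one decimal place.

∠(j28000 + 3300) = arctan(28000/3300) = 83.28°
∠(j28000 + 0.496) = arctan(28000/0.496) = 90.00°
∠(j28000 + 17.2) = arctan(28000/17.2) = 89.96°
∠(j28000 + 880) = arctan(28000/880) = 88.20°
∠T(j28000) = 83.28° − (90.00° + 89.96° + 88.20°) = -184.89°

-184.9 deg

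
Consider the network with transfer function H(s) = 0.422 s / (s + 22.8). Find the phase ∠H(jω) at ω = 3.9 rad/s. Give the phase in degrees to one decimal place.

∠(j3.9) = 90.00°
∠(j3.9 + 22.8) = arctan(3.9/22.8) = 9.71°
∠H(j3.9) = 90.00° − 9.71° = 80.29°

80.3°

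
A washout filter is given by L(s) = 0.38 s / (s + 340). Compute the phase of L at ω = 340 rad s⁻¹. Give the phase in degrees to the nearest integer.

45°

∠(j340) = 90.00°
∠(j340 + 340) = arctan(340/340) = 45.00°
∠L(j340) = 90.00° − 45.00° = 45.00°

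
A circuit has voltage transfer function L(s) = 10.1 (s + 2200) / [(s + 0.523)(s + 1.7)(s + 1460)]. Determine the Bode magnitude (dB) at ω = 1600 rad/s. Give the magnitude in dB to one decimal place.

|j1600 + 2200| = √(1600² + 2200²) = 2720
|j1600 + 0.523| = √(1600² + 0.523²) = 1600
|j1600 + 1.7| = √(1600² + 1.7²) = 1600
|j1600 + 1460| = √(1600² + 1460²) = 2166
|L(j1600)| = 10.1 × 2720 / (1600 × 1600 × 2166) = 4.9549e-06
20 log₁₀(4.9549e-06) = -106.10 dB

-106.1 dB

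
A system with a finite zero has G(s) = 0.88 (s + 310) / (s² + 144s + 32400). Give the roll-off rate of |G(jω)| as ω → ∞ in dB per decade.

With 1 zero and 2 poles, the high-frequency asymptotic slope is 20 × (1 − 2) = -20 dB/decade.

-20 dB/decade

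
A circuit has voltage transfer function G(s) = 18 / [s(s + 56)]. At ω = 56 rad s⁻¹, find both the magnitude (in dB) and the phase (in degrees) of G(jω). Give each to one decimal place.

|j56 + 56| = √(56² + 56²) = 79.2
|j56| = 56
|G(j56)| = 18 / (79.2 × 56) = 0.0040586
20 log₁₀(0.0040586) = -47.83 dB
∠(j56 + 56) = arctan(56/56) = 45.00°
∠(j56) = 90.00°
∠G(j56) = − (45.00° + 90.00°) = -135.00°

|G| = -47.8 dB, ∠G = -135.0°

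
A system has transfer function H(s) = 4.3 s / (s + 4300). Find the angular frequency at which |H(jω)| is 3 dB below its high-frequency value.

For a single-pole high-pass, the −3 dB point is at the pole: ω = 4300 rad/s.

4300 rad/s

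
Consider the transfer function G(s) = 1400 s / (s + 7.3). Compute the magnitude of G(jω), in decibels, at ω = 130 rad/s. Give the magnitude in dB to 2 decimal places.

|j130| = 130
|j130 + 7.3| = √(130² + 7.3²) = 130.2
|G(j130)| = 1400 × 130 / 130.2 = 1397.8
20 log₁₀(1397.8) = 62.909 dB

62.91 dB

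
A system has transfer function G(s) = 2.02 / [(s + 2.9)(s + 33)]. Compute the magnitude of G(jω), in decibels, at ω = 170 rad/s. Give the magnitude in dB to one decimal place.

|j170 + 2.9| = √(170² + 2.9²) = 170
|j170 + 33| = √(170² + 33²) = 173.2
|G(j170)| = 2.02 / (170 × 173.2) = 6.8605e-05
20 log₁₀(6.8605e-05) = -83.27 dB

-83.3 dB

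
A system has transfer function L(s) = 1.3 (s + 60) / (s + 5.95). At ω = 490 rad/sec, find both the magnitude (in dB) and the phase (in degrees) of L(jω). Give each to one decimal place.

|L| = 2.3 dB, ∠L = -6.3°

|j490 + 60| = √(490² + 60²) = 493.7
|j490 + 5.95| = √(490² + 5.95²) = 490
|L(j490)| = 1.3 × 493.7 / 490 = 1.3096
20 log₁₀(1.3096) = 2.34 dB
∠(j490 + 60) = arctan(490/60) = 83.02°
∠(j490 + 5.95) = arctan(490/5.95) = 89.30°
∠L(j490) = 83.02° − 89.30° = -6.29°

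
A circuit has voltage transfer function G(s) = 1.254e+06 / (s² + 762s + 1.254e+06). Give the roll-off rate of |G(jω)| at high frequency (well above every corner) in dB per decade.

-40 dB/decade

With 0 zeros and 2 poles, the high-frequency asymptotic slope is 20 × (0 − 2) = -40 dB/decade.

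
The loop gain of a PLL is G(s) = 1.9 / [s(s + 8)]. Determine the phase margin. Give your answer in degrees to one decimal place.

88.3°

Gain crossover: |G(jω)| = 1 at ω ≈ 0.237 rad/sec.
∠G(j0.237) = −90° − arctan(0.237/8) ≈ -91.70°
PM = 180° + (-91.70°) = 88.30°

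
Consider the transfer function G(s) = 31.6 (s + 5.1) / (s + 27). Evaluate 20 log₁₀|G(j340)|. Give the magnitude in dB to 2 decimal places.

29.97 dB

|j340 + 5.1| = √(340² + 5.1²) = 340
|j340 + 27| = √(340² + 27²) = 341.1
|G(j340)| = 31.6 × 340 / 341.1 = 31.504
20 log₁₀(31.504) = 29.967 dB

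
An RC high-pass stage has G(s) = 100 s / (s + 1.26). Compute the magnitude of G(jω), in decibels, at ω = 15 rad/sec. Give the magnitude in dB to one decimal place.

40.0 dB

|j15| = 15
|j15 + 1.26| = √(15² + 1.26²) = 15.05
|G(j15)| = 100 × 15 / 15.05 = 99.649
20 log₁₀(99.649) = 39.97 dB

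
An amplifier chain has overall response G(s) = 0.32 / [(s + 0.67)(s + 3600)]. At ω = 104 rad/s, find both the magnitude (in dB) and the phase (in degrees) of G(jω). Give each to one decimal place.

|G| = -121.4 dB, ∠G = -91.3 deg

|j104 + 0.67| = √(104² + 0.67²) = 104
|j104 + 3600| = √(104² + 3600²) = 3602
|G(j104)| = 0.32 / (104 × 3602) = 8.5433e-07
20 log₁₀(8.5433e-07) = -121.37 dB
∠(j104 + 0.67) = arctan(104/0.67) = 89.63°
∠(j104 + 3600) = arctan(104/3600) = 1.65°
∠G(j104) = − (89.63° + 1.65°) = -91.29°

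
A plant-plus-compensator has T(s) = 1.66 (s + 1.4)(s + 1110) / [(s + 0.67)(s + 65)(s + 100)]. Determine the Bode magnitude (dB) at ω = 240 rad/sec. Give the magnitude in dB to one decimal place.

|j240 + 1.4| = √(240² + 1.4²) = 240
|j240 + 1110| = √(240² + 1110²) = 1136
|j240 + 0.67| = √(240² + 0.67²) = 240
|j240 + 65| = √(240² + 65²) = 248.6
|j240 + 100| = √(240² + 100²) = 260
|T(j240)| = 1.66 × 240 × 1136 / (240 × 248.6 × 260) = 0.029161
20 log₁₀(0.029161) = -30.70 dB

-30.7 dB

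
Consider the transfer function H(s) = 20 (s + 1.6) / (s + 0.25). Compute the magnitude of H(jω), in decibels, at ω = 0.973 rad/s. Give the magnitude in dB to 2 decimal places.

|j0.973 + 1.6| = √(0.973² + 1.6²) = 1.873
|j0.973 + 0.25| = √(0.973² + 0.25²) = 1.005
|H(j0.973)| = 20 × 1.873 / 1.005 = 37.281
20 log₁₀(37.281) = 31.430 dB

31.43 dB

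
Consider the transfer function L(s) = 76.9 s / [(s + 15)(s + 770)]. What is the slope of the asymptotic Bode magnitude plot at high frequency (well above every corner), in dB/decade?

-20 dB/decade

With 1 zero and 2 poles, the high-frequency asymptotic slope is 20 × (1 − 2) = -20 dB/decade.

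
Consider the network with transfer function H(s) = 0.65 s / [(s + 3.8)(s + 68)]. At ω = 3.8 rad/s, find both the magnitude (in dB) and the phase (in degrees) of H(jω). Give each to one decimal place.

|j3.8| = 3.8
|j3.8 + 3.8| = √(3.8² + 3.8²) = 5.374
|j3.8 + 68| = √(3.8² + 68²) = 68.11
|H(j3.8)| = 0.65 × 3.8 / (5.374 × 68.11) = 0.0067486
20 log₁₀(0.0067486) = -43.42 dB
∠(j3.8) = 90.00°
∠(j3.8 + 3.8) = arctan(3.8/3.8) = 45.00°
∠(j3.8 + 68) = arctan(3.8/68) = 3.20°
∠H(j3.8) = 90.00° − (45.00° + 3.20°) = 41.80°

|H| = -43.4 dB, ∠H = 41.8 deg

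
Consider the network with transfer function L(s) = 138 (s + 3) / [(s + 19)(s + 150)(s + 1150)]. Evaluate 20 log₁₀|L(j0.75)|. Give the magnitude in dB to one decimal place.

|j0.75 + 3| = √(0.75² + 3²) = 3.092
|j0.75 + 19| = √(0.75² + 19²) = 19.01
|j0.75 + 150| = √(0.75² + 150²) = 150
|j0.75 + 1150| = √(0.75² + 1150²) = 1150
|L(j0.75)| = 138 × 3.092 / (19.01 × 150 × 1150) = 0.0001301
20 log₁₀(0.0001301) = -77.71 dB

-77.7 dB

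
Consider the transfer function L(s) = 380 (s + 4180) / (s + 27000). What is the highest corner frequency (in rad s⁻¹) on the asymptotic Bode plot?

Break frequencies occur at each pole and zero magnitude: 4180 rad s⁻¹, 27000 rad s⁻¹.
The highest is 27000 rad s⁻¹.

27000 rad s⁻¹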